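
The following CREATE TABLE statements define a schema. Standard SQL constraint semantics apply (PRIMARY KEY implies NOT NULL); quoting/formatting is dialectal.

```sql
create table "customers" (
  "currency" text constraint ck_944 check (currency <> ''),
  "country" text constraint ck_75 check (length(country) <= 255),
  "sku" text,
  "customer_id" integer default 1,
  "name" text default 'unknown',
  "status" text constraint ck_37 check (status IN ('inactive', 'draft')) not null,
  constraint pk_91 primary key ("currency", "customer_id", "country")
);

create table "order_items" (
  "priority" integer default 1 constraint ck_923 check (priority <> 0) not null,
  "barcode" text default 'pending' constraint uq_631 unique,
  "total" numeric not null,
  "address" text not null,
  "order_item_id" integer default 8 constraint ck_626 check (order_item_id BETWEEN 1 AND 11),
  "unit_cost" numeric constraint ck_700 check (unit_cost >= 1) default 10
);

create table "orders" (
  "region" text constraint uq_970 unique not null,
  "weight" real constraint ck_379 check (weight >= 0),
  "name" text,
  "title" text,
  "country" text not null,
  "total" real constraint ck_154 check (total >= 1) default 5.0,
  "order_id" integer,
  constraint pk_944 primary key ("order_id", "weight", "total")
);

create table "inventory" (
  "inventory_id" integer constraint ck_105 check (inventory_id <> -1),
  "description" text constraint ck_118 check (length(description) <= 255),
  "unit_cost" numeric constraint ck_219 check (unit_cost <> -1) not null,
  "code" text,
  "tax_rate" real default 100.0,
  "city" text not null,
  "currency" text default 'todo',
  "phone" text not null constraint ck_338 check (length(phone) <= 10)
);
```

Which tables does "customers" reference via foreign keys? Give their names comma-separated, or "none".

none

No column in customers has a REFERENCES clause.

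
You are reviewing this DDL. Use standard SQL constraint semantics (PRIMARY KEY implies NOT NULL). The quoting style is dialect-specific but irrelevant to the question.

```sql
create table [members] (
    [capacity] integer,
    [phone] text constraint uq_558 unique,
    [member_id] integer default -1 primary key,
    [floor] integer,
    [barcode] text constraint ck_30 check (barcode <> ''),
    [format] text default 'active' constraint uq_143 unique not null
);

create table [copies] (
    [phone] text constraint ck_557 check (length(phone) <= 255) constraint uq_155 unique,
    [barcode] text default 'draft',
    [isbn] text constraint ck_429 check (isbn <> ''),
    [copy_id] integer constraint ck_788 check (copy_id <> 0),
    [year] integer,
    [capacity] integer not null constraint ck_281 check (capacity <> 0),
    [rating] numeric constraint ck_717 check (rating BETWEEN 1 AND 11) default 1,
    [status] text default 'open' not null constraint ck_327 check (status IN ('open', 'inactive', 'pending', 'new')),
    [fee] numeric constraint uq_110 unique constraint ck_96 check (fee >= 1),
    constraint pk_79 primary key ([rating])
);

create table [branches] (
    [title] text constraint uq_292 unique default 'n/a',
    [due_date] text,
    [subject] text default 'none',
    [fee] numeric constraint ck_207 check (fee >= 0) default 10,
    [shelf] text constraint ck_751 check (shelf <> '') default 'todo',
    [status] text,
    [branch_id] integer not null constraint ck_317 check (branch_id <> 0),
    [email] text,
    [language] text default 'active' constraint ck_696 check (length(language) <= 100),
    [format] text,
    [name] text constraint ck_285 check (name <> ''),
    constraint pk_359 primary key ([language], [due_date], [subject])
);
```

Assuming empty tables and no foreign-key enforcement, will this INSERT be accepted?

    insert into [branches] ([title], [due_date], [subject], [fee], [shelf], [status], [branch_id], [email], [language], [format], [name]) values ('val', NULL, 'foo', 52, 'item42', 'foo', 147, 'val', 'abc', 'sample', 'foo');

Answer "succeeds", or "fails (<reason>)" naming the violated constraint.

fails (NOT NULL on due_date)

due_date is explicitly set to NULL, but due_date is part of the PRIMARY KEY (implied NOT NULL).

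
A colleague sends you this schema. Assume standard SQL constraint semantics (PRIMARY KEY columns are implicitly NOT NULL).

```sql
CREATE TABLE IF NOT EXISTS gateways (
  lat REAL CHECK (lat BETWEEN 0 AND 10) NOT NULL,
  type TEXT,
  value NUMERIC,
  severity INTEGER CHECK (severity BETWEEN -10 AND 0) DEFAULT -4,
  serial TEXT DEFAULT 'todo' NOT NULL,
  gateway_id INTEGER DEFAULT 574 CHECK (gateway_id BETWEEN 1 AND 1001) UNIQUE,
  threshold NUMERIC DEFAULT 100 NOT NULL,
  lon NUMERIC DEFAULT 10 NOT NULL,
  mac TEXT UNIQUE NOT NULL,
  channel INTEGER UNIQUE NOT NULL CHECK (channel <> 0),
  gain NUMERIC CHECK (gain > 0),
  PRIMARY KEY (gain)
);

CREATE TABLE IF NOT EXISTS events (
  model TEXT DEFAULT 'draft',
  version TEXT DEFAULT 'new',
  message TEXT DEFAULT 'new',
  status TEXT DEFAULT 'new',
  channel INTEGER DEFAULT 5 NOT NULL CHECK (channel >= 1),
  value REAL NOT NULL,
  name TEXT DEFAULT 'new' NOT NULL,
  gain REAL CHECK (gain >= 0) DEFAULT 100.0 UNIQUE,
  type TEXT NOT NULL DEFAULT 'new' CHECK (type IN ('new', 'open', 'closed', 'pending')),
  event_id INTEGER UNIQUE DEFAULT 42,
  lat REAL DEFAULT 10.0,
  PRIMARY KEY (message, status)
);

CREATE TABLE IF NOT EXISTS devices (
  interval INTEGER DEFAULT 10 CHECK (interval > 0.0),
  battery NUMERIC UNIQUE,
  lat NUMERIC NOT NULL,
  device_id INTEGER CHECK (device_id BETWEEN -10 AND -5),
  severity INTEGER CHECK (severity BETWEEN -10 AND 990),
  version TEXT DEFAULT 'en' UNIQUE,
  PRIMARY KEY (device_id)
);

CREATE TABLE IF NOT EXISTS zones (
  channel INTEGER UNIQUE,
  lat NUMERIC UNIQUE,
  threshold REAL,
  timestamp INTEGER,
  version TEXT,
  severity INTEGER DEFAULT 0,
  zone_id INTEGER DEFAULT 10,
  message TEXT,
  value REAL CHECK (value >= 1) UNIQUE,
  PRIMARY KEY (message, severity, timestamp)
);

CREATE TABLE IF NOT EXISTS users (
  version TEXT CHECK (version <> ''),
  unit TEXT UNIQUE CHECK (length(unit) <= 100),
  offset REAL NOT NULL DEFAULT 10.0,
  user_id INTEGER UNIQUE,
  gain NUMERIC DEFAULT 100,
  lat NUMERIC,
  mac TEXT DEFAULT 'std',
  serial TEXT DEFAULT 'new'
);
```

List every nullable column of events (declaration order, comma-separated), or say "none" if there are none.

- model: DEFAULT only fills an omitted column; an explicit NULL is still allowed → nullable.
- version: DEFAULT only fills an omitted column; an explicit NULL is still allowed → nullable.
- message: part of the PRIMARY KEY, which implies NOT NULL → not nullable.
- status: part of the PRIMARY KEY, which implies NOT NULL → not nullable.
- channel: declared NOT NULL → not nullable.
- value: declared NOT NULL → not nullable.
- name: declared NOT NULL → not nullable.
- gain: CHECK does not forbid NULL (a CHECK constraint passes when its expression is NULL) → nullable.
- type: declared NOT NULL → not nullable.
- event_id: UNIQUE does not imply NOT NULL → nullable.
- lat: DEFAULT only fills an omitted column; an explicit NULL is still allowed → nullable.

model, version, gain, event_id, lat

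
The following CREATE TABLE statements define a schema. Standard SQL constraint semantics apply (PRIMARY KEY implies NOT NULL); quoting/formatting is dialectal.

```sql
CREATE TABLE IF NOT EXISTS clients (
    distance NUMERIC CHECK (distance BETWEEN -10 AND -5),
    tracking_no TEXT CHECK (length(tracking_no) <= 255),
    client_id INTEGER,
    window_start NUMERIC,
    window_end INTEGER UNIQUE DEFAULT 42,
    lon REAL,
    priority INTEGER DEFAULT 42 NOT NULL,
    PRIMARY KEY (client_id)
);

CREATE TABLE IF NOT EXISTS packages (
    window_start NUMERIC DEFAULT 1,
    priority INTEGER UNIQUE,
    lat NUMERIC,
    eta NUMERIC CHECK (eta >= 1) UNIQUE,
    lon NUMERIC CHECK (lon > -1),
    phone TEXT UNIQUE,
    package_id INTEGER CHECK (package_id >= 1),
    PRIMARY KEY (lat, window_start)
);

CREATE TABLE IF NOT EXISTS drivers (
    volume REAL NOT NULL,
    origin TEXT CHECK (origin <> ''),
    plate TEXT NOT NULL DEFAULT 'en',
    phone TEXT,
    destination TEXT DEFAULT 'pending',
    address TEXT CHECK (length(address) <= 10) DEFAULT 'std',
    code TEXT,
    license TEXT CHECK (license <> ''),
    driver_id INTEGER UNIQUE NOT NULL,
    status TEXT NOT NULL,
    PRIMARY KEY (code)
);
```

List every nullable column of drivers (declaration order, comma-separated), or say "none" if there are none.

origin, phone, destination, address, license

- volume: declared NOT NULL → not nullable.
- origin: CHECK does not forbid NULL (a CHECK constraint passes when its expression is NULL) → nullable.
- plate: declared NOT NULL → not nullable.
- phone: no NOT NULL constraint applies → nullable.
- destination: DEFAULT only fills an omitted column; an explicit NULL is still allowed → nullable.
- address: CHECK does not forbid NULL (a CHECK constraint passes when its expression is NULL) → nullable.
- code: part of the PRIMARY KEY, which implies NOT NULL → not nullable.
- license: CHECK does not forbid NULL (a CHECK constraint passes when its expression is NULL) → nullable.
- driver_id: declared NOT NULL → not nullable.
- status: declared NOT NULL → not nullable.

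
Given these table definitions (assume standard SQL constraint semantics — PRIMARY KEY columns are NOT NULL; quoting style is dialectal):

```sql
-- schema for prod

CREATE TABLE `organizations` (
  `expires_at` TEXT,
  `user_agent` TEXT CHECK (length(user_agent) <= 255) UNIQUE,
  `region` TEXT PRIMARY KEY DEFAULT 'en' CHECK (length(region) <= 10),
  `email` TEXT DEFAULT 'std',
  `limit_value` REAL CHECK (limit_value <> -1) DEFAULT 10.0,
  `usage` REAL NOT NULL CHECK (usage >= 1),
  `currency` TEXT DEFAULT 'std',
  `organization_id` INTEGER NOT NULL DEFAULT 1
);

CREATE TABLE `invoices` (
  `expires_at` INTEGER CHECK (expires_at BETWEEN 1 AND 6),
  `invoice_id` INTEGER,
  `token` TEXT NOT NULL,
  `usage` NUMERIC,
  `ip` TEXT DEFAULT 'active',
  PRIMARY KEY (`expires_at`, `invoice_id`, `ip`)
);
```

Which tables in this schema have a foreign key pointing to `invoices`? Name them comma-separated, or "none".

none

No REFERENCES clause anywhere in the schema names invoices.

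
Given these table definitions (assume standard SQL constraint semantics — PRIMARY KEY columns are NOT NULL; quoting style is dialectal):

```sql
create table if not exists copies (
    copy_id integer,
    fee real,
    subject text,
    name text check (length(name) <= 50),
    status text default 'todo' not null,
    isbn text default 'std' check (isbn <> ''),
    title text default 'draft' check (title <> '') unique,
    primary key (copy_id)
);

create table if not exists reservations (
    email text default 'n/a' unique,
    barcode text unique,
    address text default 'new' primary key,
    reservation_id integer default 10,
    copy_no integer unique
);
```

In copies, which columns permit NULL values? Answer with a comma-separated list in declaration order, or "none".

- copy_id: part of the PRIMARY KEY, which implies NOT NULL → not nullable.
- fee: no NOT NULL constraint applies → nullable.
- subject: no NOT NULL constraint applies → nullable.
- name: CHECK does not forbid NULL (a CHECK constraint passes when its expression is NULL) → nullable.
- status: declared NOT NULL → not nullable.
- isbn: CHECK does not forbid NULL (a CHECK constraint passes when its expression is NULL) → nullable.
- title: CHECK does not forbid NULL (a CHECK constraint passes when its expression is NULL) → nullable.

fee, subject, name, isbn, title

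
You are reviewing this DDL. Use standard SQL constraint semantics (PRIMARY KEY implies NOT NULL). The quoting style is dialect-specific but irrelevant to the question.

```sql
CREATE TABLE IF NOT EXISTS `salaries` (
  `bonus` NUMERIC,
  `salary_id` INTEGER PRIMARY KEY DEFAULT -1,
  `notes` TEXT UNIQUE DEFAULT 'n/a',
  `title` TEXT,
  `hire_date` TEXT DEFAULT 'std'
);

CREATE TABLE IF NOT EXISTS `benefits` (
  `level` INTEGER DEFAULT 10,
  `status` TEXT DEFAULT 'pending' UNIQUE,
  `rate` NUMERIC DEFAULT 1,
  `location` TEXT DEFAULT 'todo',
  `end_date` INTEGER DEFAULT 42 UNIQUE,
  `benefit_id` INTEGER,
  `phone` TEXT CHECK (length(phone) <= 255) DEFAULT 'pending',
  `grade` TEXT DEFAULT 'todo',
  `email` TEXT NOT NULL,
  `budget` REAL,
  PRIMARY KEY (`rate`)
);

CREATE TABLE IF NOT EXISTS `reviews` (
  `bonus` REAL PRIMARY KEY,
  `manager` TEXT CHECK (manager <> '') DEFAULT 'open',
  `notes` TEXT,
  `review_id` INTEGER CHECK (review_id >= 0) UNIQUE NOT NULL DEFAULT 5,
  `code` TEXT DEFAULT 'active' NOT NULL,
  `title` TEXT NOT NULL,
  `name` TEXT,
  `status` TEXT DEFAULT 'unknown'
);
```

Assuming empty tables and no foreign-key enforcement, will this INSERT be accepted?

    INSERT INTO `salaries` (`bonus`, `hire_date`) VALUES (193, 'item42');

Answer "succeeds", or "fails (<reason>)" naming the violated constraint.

NOT NULL columns: salary_id defaults to -1.
No constraint is violated.

succeeds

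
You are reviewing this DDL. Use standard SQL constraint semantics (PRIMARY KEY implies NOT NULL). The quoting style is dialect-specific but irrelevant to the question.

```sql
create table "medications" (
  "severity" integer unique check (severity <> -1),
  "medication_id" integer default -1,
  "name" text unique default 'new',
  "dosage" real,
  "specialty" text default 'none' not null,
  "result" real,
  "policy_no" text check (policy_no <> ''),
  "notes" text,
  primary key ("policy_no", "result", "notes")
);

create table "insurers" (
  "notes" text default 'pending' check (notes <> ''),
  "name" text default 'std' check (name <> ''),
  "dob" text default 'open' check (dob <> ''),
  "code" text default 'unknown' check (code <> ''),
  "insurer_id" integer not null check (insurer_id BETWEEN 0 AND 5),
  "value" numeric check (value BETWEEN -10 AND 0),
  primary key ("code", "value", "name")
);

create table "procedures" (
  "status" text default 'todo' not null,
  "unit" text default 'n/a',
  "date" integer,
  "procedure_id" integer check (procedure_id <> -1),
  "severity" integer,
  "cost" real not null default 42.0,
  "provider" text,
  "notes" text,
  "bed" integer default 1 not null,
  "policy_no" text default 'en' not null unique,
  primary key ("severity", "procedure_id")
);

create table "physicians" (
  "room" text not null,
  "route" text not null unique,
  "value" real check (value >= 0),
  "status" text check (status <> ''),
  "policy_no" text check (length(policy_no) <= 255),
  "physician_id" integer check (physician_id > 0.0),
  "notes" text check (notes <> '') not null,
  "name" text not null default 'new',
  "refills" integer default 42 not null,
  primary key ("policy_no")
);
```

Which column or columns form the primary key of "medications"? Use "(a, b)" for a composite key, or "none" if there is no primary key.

A table-level PRIMARY KEY clause names 3 columns: policy_no, result, notes.
This is a composite key — the combination is unique, not each column individually.

(policy_no, result, notes)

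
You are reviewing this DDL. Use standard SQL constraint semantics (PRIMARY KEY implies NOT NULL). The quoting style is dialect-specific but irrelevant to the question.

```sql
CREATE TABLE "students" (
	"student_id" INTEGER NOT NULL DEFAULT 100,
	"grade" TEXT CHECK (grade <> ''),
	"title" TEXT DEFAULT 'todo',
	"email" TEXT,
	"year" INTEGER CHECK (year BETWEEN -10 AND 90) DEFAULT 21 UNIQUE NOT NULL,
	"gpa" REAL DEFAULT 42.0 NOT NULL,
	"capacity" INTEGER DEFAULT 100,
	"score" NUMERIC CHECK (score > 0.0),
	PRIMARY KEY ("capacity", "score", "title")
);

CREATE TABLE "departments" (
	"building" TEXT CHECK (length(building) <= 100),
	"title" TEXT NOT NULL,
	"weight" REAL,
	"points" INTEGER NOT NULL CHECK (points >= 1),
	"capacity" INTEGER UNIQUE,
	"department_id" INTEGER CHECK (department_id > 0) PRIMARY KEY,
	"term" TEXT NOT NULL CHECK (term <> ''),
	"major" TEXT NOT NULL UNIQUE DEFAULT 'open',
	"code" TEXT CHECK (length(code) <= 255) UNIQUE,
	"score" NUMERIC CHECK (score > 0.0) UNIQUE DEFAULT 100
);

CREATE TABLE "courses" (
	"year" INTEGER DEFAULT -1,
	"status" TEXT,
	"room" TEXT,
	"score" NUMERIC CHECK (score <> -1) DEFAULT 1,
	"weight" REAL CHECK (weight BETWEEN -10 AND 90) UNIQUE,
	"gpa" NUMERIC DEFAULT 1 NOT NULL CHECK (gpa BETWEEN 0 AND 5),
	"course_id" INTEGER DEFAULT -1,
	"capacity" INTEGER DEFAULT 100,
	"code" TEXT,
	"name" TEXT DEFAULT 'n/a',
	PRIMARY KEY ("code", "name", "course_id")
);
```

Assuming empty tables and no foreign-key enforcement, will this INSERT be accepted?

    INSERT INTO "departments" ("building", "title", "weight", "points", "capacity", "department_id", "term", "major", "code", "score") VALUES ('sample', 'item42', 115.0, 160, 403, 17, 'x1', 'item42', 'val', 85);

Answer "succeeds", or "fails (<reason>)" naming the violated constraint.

succeeds

NOT NULL columns: department_id is supplied; major is supplied; points is supplied; term is supplied; title is supplied.
CHECK constraints: 'sample' satisfies (length(building) <= 100); 160 satisfies (points >= 1); 17 satisfies (department_id > 0); 'x1' satisfies (term <> ''); 'val' satisfies (length(code) <= 255); 85 satisfies (score > 0.0).
No constraint is violated.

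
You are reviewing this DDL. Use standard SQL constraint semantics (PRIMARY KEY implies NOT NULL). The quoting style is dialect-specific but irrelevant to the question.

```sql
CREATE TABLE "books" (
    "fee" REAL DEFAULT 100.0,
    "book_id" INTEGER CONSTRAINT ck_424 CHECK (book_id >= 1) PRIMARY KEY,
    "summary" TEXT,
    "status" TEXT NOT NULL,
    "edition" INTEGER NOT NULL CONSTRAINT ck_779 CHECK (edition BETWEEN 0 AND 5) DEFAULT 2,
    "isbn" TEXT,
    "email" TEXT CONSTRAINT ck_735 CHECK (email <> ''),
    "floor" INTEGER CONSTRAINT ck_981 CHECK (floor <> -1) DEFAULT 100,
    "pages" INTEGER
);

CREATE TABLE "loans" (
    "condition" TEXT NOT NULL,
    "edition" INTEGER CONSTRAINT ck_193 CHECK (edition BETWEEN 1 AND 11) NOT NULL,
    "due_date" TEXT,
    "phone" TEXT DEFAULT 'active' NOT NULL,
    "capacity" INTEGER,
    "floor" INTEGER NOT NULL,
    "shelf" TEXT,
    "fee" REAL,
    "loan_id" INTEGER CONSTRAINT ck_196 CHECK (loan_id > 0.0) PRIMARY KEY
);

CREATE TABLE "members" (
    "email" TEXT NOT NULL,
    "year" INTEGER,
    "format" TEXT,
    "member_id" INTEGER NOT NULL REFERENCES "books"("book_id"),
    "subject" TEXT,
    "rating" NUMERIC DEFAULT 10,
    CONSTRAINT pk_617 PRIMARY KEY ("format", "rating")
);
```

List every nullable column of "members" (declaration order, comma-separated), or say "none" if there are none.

- email: declared NOT NULL → not nullable.
- year: no NOT NULL constraint applies → nullable.
- format: part of the PRIMARY KEY, which implies NOT NULL → not nullable.
- member_id: declared NOT NULL → not nullable.
- subject: no NOT NULL constraint applies → nullable.
- rating: part of the PRIMARY KEY, which implies NOT NULL → not nullable.

year, subject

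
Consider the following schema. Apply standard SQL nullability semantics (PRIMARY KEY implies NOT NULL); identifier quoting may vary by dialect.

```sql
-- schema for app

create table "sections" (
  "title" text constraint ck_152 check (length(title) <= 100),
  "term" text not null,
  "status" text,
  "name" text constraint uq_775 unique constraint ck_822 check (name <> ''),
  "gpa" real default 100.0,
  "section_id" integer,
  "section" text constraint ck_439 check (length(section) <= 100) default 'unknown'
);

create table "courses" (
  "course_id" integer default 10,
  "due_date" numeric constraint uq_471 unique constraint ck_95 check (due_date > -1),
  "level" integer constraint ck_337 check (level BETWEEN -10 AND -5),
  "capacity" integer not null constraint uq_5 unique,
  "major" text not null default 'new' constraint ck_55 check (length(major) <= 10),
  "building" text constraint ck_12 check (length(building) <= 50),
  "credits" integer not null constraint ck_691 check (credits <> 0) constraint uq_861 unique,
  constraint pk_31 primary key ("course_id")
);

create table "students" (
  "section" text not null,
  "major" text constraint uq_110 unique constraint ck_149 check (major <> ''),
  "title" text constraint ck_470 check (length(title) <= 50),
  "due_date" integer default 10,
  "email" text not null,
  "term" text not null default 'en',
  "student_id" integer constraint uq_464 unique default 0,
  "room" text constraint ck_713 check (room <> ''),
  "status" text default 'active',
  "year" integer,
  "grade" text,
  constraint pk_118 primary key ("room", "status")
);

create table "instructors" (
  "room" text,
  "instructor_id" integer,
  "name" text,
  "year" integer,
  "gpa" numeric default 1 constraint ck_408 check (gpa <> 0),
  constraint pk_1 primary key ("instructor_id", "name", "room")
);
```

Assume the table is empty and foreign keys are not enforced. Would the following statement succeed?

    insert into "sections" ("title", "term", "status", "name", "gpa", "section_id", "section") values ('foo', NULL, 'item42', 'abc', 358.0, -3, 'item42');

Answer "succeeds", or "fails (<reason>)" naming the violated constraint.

fails (NOT NULL on term)

term is explicitly set to NULL, but term is declared NOT NULL.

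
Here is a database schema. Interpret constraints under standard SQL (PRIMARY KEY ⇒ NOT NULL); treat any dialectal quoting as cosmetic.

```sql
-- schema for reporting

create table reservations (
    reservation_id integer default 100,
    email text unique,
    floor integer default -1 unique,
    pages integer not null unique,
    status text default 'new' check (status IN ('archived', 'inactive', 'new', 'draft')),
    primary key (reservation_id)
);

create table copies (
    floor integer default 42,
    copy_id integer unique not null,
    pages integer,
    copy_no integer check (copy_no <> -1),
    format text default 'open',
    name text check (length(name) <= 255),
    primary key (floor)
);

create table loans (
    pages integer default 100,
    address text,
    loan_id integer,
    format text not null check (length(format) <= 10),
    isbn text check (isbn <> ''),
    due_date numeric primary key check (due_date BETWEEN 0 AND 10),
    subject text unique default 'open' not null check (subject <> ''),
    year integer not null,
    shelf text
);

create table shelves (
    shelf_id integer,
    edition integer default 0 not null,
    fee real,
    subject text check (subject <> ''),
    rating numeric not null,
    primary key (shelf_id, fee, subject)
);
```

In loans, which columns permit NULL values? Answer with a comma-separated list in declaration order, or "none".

pages, address, loan_id, isbn, shelf

- pages: DEFAULT only fills an omitted column; an explicit NULL is still allowed → nullable.
- address: no NOT NULL constraint applies → nullable.
- loan_id: no NOT NULL constraint applies → nullable.
- format: declared NOT NULL → not nullable.
- isbn: CHECK does not forbid NULL (a CHECK constraint passes when its expression is NULL) → nullable.
- due_date: part of the PRIMARY KEY, which implies NOT NULL → not nullable.
- subject: declared NOT NULL → not nullable.
- year: declared NOT NULL → not nullable.
- shelf: no NOT NULL constraint applies → nullable.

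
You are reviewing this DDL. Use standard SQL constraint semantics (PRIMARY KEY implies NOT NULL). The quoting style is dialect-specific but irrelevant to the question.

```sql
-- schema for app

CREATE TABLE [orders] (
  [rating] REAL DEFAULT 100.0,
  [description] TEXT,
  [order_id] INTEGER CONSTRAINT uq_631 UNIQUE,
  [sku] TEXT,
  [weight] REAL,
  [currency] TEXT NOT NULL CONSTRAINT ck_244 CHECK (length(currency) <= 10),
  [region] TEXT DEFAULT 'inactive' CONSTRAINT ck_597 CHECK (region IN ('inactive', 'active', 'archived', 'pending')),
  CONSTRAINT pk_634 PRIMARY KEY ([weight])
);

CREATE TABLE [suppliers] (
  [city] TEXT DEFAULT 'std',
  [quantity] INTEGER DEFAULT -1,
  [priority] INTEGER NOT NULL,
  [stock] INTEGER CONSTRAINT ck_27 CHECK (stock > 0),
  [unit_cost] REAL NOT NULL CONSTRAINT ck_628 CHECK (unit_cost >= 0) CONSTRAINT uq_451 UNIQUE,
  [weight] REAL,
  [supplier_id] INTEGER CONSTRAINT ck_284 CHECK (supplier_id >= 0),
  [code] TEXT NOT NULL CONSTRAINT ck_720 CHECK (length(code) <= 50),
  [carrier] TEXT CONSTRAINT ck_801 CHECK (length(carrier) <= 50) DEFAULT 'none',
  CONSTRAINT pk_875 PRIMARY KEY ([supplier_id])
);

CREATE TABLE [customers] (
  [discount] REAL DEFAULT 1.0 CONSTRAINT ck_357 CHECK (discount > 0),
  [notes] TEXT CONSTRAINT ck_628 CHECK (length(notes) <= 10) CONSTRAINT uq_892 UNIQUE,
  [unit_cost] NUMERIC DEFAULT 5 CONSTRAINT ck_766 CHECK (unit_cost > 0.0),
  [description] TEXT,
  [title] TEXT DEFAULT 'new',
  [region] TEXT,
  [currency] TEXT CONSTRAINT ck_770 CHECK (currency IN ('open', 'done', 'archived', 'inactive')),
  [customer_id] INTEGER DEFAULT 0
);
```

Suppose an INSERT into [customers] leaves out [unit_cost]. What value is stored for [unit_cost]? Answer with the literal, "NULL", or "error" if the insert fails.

unit_cost has an explicit DEFAULT 5.
When the column is omitted from an INSERT, that default is used.

5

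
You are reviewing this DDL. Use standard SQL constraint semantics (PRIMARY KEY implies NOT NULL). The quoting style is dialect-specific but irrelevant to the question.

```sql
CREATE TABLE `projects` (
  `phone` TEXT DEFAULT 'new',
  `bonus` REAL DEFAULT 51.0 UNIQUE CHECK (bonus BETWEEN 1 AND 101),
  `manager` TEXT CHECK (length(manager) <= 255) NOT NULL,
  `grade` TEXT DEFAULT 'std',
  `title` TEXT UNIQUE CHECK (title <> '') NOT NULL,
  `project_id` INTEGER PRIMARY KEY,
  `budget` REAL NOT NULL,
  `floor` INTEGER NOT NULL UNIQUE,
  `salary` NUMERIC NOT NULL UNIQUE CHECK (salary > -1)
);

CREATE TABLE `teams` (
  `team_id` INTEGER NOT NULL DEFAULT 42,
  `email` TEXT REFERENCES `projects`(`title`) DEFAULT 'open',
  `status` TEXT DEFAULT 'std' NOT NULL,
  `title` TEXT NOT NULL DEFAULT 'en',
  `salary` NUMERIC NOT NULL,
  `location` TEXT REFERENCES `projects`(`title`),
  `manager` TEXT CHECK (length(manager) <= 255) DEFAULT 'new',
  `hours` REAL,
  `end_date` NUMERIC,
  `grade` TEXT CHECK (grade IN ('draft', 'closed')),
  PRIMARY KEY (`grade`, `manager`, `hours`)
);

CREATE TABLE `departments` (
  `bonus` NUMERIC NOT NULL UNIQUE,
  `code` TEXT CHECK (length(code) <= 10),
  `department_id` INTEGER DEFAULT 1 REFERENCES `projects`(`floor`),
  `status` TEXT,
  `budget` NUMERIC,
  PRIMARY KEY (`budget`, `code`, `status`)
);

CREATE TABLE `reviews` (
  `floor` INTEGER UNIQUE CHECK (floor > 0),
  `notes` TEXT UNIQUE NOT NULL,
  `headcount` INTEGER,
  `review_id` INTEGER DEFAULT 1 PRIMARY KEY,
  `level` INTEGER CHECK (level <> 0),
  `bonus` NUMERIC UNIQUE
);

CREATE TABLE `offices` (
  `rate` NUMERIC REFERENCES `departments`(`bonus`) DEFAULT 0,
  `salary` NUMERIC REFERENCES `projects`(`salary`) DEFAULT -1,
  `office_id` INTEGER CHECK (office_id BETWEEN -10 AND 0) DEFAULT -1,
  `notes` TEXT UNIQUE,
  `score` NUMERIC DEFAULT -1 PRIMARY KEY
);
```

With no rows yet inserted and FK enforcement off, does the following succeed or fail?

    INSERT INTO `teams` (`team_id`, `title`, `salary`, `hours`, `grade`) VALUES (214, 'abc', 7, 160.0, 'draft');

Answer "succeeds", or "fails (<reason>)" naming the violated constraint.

succeeds

NOT NULL columns: grade is supplied; hours is supplied; manager defaults to 'new'; salary is supplied; status defaults to 'std'; team_id is supplied; title is supplied.
CHECK constraints: 'draft' satisfies (grade IN ('draft', 'closed')).
No constraint is violated.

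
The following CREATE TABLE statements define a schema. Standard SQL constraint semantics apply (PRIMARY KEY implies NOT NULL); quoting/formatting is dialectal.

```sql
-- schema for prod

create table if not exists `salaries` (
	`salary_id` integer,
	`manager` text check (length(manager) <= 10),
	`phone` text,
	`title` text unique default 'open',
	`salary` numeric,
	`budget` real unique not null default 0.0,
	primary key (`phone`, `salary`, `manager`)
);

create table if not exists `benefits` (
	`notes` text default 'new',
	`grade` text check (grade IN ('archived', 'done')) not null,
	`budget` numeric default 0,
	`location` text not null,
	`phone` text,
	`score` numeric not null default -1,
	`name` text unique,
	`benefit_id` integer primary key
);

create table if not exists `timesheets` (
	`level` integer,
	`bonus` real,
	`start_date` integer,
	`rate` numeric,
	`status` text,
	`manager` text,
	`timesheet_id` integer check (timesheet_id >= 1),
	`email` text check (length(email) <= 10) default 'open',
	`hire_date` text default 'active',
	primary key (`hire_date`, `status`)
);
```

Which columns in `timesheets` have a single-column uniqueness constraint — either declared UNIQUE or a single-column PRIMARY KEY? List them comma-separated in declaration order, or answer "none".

- level: no UNIQUE or single-column PK constraint.
- bonus: no UNIQUE or single-column PK constraint.
- start_date: no UNIQUE or single-column PK constraint.
- rate: no UNIQUE or single-column PK constraint.
- status: part of a composite PRIMARY KEY — only the tuple is unique, not this column on its own.
- manager: no UNIQUE or single-column PK constraint.
- timesheet_id: no UNIQUE or single-column PK constraint.
- email: no UNIQUE or single-column PK constraint.
- hire_date: part of a composite PRIMARY KEY — only the tuple is unique, not this column on its own.

none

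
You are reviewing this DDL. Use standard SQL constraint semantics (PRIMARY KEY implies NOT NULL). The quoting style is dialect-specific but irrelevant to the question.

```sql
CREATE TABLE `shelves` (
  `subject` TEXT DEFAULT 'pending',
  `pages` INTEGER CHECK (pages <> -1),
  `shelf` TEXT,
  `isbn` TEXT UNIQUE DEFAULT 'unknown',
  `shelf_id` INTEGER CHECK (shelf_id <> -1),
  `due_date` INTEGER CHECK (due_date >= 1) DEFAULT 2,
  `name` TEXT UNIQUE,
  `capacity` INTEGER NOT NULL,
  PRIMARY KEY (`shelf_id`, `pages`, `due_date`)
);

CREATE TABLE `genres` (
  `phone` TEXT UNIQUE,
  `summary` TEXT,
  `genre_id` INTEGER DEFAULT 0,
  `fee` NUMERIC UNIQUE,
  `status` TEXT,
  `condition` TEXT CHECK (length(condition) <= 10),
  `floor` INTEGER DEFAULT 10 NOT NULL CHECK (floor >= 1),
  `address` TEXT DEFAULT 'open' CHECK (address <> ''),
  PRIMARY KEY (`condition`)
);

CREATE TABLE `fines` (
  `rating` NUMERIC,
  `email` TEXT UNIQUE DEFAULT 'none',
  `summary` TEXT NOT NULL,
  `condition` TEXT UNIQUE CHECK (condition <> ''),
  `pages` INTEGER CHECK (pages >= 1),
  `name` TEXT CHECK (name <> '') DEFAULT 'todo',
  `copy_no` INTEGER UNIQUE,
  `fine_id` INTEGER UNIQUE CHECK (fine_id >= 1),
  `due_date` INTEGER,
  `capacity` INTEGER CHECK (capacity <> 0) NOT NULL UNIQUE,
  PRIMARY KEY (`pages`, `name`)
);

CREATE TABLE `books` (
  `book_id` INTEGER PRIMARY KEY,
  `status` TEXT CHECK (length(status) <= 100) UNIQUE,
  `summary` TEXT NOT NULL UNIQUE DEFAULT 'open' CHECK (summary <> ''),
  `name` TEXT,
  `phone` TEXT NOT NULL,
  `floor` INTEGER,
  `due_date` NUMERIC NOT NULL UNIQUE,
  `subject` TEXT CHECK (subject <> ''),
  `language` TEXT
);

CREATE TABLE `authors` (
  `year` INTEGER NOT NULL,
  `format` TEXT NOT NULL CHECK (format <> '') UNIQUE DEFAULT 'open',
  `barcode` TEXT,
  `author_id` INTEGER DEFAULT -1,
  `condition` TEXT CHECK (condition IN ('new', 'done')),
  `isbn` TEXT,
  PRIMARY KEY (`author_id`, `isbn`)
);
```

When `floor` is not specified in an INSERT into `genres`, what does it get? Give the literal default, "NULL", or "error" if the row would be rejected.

10

floor has an explicit DEFAULT 10.
When the column is omitted from an INSERT, that default is used.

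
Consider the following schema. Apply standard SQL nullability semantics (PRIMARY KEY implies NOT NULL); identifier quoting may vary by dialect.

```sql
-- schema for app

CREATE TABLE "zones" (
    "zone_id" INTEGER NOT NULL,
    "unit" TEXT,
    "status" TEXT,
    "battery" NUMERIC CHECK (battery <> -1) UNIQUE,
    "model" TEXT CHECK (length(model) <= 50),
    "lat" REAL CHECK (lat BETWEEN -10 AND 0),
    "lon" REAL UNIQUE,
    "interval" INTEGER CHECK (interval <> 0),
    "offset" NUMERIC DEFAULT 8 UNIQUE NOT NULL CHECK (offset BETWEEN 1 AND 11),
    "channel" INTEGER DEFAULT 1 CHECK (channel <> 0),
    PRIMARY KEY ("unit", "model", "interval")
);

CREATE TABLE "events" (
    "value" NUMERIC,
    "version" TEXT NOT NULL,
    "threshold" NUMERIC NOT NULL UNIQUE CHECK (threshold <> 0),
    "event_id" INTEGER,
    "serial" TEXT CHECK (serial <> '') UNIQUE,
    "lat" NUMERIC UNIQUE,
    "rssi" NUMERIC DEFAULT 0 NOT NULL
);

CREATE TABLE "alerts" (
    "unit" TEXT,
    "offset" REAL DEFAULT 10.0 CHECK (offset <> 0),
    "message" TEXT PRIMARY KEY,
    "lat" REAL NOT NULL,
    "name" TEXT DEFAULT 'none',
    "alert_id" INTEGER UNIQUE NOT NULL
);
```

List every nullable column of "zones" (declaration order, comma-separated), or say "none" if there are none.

- zone_id: declared NOT NULL → not nullable.
- unit: part of the PRIMARY KEY, which implies NOT NULL → not nullable.
- status: no NOT NULL constraint applies → nullable.
- battery: CHECK does not forbid NULL (a CHECK constraint passes when its expression is NULL) → nullable.
- model: part of the PRIMARY KEY, which implies NOT NULL → not nullable.
- lat: CHECK does not forbid NULL (a CHECK constraint passes when its expression is NULL) → nullable.
- lon: UNIQUE does not imply NOT NULL → nullable.
- interval: part of the PRIMARY KEY, which implies NOT NULL → not nullable.
- offset: declared NOT NULL → not nullable.
- channel: CHECK does not forbid NULL (a CHECK constraint passes when its expression is NULL) → nullable.

status, battery, lat, lon, channel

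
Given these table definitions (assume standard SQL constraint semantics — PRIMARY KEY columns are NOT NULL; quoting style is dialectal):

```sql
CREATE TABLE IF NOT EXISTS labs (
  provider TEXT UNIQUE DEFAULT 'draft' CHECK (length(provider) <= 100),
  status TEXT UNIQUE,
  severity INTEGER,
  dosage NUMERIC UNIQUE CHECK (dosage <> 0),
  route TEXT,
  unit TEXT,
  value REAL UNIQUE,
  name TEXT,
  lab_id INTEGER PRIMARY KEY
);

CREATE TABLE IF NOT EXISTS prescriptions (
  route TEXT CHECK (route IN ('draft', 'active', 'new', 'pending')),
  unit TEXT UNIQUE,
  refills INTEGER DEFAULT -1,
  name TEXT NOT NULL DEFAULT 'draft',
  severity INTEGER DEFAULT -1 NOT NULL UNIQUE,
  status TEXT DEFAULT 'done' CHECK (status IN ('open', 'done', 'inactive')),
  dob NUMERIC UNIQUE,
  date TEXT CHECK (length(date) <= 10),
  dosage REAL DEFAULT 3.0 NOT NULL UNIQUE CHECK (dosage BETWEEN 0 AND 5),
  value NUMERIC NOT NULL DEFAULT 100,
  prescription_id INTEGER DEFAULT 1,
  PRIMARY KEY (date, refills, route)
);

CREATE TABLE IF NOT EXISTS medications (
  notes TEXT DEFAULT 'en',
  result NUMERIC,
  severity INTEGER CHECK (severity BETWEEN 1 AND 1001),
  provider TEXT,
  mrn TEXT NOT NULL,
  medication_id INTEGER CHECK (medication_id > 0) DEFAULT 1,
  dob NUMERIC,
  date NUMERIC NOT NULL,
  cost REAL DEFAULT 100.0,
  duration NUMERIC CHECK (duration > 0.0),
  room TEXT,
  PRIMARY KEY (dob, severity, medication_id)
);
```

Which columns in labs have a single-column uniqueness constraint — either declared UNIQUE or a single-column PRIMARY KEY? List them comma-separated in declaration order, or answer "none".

- provider: declared UNIQUE → unique.
- status: declared UNIQUE → unique.
- severity: no UNIQUE or single-column PK constraint.
- dosage: declared UNIQUE → unique.
- route: no UNIQUE or single-column PK constraint.
- unit: no UNIQUE or single-column PK constraint.
- value: declared UNIQUE → unique.
- name: no UNIQUE or single-column PK constraint.
- lab_id: single-column PRIMARY KEY → unique.

provider, status, dosage, value, lab_id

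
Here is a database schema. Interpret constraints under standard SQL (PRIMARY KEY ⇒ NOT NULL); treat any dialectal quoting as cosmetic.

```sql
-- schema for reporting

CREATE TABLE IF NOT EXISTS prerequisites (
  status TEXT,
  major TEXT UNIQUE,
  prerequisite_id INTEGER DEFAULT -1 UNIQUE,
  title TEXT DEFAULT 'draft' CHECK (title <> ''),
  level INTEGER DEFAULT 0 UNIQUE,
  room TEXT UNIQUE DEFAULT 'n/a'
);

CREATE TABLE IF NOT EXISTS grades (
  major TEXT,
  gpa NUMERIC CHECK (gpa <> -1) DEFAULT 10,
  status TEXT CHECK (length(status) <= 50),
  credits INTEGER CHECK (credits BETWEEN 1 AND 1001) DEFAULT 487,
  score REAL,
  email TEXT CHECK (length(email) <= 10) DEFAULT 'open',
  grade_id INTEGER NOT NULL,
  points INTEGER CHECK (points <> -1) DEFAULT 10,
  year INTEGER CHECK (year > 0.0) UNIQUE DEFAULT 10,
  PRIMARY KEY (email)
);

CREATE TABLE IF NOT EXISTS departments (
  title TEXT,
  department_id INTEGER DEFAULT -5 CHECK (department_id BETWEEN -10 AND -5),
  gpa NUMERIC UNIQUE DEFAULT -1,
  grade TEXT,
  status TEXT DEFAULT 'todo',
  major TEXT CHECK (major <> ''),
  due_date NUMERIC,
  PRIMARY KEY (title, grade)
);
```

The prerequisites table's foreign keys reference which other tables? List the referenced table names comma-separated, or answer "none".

No column in prerequisites has a REFERENCES clause.

none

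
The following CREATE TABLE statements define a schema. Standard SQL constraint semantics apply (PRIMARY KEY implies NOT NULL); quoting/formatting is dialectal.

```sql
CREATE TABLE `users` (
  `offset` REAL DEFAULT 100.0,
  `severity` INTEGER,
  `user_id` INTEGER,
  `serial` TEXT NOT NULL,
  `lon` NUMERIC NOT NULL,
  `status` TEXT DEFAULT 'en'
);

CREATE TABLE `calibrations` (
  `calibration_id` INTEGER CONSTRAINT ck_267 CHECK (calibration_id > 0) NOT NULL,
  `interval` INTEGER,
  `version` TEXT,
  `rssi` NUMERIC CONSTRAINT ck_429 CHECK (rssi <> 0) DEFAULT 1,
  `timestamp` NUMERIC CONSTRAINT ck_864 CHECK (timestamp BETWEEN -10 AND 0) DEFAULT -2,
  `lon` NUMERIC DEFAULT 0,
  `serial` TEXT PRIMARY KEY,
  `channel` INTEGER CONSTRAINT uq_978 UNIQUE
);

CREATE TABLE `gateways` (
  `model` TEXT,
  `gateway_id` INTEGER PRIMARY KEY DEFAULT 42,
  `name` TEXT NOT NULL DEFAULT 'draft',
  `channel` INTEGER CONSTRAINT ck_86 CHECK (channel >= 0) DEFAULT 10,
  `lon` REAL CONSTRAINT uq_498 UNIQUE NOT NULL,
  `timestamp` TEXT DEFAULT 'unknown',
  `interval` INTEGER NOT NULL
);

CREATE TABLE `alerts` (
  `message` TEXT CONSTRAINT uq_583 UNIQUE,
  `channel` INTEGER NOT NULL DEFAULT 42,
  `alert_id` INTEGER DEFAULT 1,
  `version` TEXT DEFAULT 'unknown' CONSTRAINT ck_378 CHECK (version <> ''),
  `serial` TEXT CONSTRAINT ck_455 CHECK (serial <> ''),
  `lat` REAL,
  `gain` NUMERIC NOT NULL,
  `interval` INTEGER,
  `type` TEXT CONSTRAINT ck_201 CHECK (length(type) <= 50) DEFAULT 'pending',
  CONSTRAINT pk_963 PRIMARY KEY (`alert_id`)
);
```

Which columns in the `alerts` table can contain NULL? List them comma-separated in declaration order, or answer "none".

message, version, serial, lat, interval, type

- message: UNIQUE does not imply NOT NULL → nullable.
- channel: declared NOT NULL → not nullable.
- alert_id: part of the PRIMARY KEY, which implies NOT NULL → not nullable.
- version: CHECK does not forbid NULL (a CHECK constraint passes when its expression is NULL) → nullable.
- serial: CHECK does not forbid NULL (a CHECK constraint passes when its expression is NULL) → nullable.
- lat: no NOT NULL constraint applies → nullable.
- gain: declared NOT NULL → not nullable.
- interval: no NOT NULL constraint applies → nullable.
- type: CHECK does not forbid NULL (a CHECK constraint passes when its expression is NULL) → nullable.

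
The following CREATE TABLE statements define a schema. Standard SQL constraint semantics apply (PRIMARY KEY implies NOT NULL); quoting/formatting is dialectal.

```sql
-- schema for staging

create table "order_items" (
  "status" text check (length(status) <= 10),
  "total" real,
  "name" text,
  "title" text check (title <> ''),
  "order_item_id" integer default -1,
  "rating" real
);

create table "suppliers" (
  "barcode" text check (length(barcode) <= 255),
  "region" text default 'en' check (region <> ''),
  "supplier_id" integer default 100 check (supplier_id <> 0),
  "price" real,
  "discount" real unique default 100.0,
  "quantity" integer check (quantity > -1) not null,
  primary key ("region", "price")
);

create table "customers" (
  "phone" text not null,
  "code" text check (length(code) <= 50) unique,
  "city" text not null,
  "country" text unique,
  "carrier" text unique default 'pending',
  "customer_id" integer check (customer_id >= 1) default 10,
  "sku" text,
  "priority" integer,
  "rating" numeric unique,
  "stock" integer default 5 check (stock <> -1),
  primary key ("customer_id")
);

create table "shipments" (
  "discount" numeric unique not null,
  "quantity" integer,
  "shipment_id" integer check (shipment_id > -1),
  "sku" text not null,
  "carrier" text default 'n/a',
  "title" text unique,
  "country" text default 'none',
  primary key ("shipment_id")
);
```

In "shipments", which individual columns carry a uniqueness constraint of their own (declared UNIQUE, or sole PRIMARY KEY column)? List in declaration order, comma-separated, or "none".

discount, shipment_id, title

- discount: declared UNIQUE → unique.
- quantity: no UNIQUE or single-column PK constraint.
- shipment_id: single-column PRIMARY KEY → unique.
- sku: no UNIQUE or single-column PK constraint.
- carrier: no UNIQUE or single-column PK constraint.
- title: declared UNIQUE → unique.
- country: no UNIQUE or single-column PK constraint.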